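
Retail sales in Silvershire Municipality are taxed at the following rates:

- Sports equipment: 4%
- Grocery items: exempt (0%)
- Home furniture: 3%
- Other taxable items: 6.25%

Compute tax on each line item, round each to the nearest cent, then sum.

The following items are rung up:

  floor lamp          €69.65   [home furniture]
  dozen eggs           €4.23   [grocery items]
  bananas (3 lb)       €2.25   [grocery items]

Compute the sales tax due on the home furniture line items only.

Floor lamp €69.65: home furniture → 3% → €2.09
Tax on home furniture = €2.09

€2.09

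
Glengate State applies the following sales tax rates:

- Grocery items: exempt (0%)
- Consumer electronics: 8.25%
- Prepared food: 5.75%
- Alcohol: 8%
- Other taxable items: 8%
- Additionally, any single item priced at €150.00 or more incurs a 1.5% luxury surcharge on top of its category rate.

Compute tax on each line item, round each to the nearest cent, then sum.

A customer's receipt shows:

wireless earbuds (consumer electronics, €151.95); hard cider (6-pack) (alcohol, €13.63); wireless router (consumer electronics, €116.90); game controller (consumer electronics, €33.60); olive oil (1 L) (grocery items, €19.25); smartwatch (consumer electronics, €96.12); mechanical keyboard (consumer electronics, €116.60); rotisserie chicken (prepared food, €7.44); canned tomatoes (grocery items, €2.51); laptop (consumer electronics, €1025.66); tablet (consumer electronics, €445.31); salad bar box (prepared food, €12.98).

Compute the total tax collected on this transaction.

Wireless earbuds €151.95: consumer electronics → 8.25% + 1.5% surcharge = 9.75% → €14.82
Hard cider (6-pack) €13.63: alcohol → 8% → €1.09
Wireless router €116.90: consumer electronics → 8.25% → €9.64
Game controller €33.60: consumer electronics → 8.25% → €2.77
Olive oil (1 L) €19.25: grocery items → 0% → €0.00
Smartwatch €96.12: consumer electronics → 8.25% → €7.93
Mechanical keyboard €116.60: consumer electronics → 8.25% → €9.62
Rotisserie chicken €7.44: prepared food → 5.75% → €0.43
Canned tomatoes €2.51: grocery items → 0% → €0.00
Laptop €1025.66: consumer electronics → 8.25% + 1.5% surcharge = 9.75% → €100.00
Tablet €445.31: consumer electronics → 8.25% + 1.5% surcharge = 9.75% → €43.42
Salad bar box €12.98: prepared food → 5.75% → €0.75
Total tax = €14.82 + €1.09 + €9.64 + €2.77 + €7.93 + €9.62 + €0.43 + €100.00 + €43.42 + €0.75 = €190.47

€190.47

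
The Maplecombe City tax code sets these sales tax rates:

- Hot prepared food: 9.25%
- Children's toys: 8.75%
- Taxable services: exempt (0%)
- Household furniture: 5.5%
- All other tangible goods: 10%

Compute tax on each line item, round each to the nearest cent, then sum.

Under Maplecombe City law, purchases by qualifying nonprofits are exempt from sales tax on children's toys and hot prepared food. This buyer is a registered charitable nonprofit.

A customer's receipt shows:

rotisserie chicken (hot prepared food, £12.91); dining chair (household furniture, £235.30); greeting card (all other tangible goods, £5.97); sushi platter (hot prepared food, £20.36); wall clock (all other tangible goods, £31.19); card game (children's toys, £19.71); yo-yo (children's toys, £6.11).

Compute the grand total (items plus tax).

Rotisserie chicken £12.91: hot prepared food, buyer-exempt → 0% → £0.00
Dining chair £235.30: household furniture → 5.5% → £12.94
Greeting card £5.97: all other tangible goods → 10% → £0.60
Sushi platter £20.36: hot prepared food, buyer-exempt → 0% → £0.00
Wall clock £31.19: all other tangible goods → 10% → £3.12
Card game £19.71: children's toys, buyer-exempt → 0% → £0.00
Yo-yo £6.11: children's toys, buyer-exempt → 0% → £0.00
Subtotal = £331.55; tax = £16.66; total due = £348.21

£348.21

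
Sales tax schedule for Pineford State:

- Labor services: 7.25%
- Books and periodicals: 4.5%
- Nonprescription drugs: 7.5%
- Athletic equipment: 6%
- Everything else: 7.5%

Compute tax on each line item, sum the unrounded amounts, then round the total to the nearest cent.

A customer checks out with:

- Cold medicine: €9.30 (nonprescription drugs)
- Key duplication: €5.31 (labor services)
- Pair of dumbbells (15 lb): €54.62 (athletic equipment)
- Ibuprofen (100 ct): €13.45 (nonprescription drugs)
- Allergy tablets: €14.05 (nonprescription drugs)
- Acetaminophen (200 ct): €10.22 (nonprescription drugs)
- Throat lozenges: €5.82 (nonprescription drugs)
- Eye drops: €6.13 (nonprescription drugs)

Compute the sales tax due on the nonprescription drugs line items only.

Cold medicine €9.30: nonprescription drugs → 7.5% → €0.6975
Ibuprofen (100 ct) €13.45: nonprescription drugs → 7.5% → €1.00875
Allergy tablets €14.05: nonprescription drugs → 7.5% → €1.05375
Acetaminophen (200 ct) €10.22: nonprescription drugs → 7.5% → €0.7665
Throat lozenges €5.82: nonprescription drugs → 7.5% → €0.4365
Eye drops €6.13: nonprescription drugs → 7.5% → €0.45975
Tax on nonprescription drugs: unrounded sum = €4.42275 → €4.42

€4.42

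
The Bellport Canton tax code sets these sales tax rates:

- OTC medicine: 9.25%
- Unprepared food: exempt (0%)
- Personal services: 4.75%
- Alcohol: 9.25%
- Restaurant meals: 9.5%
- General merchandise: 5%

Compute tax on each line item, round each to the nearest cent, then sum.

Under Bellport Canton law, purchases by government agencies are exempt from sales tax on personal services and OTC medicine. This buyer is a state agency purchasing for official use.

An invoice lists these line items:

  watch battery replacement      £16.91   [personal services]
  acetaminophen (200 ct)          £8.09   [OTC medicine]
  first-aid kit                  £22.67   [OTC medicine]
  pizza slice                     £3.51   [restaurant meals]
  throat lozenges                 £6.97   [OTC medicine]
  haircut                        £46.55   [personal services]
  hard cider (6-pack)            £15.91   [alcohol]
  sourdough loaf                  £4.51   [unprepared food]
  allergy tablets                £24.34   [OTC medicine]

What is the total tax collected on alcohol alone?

£1.47

Hard cider (6-pack) £15.91: alcohol → 9.25% → £1.47
Tax on alcohol = £1.47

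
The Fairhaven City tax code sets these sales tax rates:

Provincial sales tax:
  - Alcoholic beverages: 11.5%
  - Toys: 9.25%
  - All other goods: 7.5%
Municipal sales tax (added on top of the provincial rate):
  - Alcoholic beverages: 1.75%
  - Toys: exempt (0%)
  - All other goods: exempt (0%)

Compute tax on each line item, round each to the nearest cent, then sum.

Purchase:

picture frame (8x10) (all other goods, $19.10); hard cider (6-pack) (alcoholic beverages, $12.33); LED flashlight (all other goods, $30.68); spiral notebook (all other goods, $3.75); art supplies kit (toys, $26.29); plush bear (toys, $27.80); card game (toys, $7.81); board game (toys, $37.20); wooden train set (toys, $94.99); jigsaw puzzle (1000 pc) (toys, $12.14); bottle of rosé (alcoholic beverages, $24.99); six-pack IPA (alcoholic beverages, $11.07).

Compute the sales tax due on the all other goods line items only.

$4.01

Picture frame (8x10) $19.10: all other goods → 7.5% + 0% municipal = 7.5% → $1.43
LED flashlight $30.68: all other goods → 7.5% + 0% municipal = 7.5% → $2.30
Spiral notebook $3.75: all other goods → 7.5% + 0% municipal = 7.5% → $0.28
Tax on all other goods = $1.43 + $2.30 + $0.28 = $4.01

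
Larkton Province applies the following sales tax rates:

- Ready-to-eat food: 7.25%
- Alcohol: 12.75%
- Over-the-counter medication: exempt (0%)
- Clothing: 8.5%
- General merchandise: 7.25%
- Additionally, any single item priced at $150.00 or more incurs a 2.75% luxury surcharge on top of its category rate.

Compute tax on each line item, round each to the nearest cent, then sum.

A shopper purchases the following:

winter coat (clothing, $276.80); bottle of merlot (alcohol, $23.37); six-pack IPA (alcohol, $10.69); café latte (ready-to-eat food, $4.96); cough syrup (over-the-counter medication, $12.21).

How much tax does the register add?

Winter coat $276.80: clothing → 8.5% + 2.75% surcharge = 11.25% → $31.14
Bottle of merlot $23.37: alcohol → 12.75% → $2.98
Six-pack IPA $10.69: alcohol → 12.75% → $1.36
Café latte $4.96: ready-to-eat food → 7.25% → $0.36
Cough syrup $12.21: over-the-counter medication → 0% → $0.00
Total tax = $31.14 + $2.98 + $1.36 + $0.36 = $35.84

$35.84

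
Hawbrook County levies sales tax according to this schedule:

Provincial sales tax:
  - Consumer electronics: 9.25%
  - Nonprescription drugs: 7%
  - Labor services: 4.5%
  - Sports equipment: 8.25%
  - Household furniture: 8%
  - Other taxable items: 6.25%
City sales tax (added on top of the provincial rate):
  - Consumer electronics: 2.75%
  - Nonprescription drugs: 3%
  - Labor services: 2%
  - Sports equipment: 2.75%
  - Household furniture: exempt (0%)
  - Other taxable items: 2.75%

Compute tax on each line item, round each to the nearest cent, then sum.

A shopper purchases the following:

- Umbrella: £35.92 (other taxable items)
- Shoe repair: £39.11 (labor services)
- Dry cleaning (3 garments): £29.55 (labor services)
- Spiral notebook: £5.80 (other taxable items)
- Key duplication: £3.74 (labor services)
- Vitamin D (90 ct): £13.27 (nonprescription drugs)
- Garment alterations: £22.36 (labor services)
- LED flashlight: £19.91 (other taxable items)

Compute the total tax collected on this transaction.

Umbrella £35.92: other taxable items → 6.25% + 2.75% city = 9% → £3.23
Shoe repair £39.11: labor services → 4.5% + 2% city = 6.5% → £2.54
Dry cleaning (3 garments) £29.55: labor services → 4.5% + 2% city = 6.5% → £1.92
Spiral notebook £5.80: other taxable items → 6.25% + 2.75% city = 9% → £0.52
Key duplication £3.74: labor services → 4.5% + 2% city = 6.5% → £0.24
Vitamin D (90 ct) £13.27: nonprescription drugs → 7% + 3% city = 10% → £1.33
Garment alterations £22.36: labor services → 4.5% + 2% city = 6.5% → £1.45
LED flashlight £19.91: other taxable items → 6.25% + 2.75% city = 9% → £1.79
Total tax = £3.23 + £2.54 + £1.92 + £0.52 + £0.24 + £1.33 + £1.45 + £1.79 = £13.02

£13.02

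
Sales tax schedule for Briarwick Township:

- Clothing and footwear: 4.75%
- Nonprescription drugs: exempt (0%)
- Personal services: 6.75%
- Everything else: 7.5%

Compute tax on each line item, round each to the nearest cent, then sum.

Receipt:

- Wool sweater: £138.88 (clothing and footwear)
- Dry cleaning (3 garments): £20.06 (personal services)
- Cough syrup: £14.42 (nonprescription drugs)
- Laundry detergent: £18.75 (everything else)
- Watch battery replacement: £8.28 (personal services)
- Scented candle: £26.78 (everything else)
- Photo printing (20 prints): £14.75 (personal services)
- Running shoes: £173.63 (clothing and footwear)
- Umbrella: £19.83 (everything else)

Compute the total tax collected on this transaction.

Wool sweater £138.88: clothing and footwear → 4.75% → £6.60
Dry cleaning (3 garments) £20.06: personal services → 6.75% → £1.35
Cough syrup £14.42: nonprescription drugs → 0% → £0.00
Laundry detergent £18.75: everything else → 7.5% → £1.41
Watch battery replacement £8.28: personal services → 6.75% → £0.56
Scented candle £26.78: everything else → 7.5% → £2.01
Photo printing (20 prints) £14.75: personal services → 6.75% → £1.00
Running shoes £173.63: clothing and footwear → 4.75% → £8.25
Umbrella £19.83: everything else → 7.5% → £1.49
Total tax = £6.60 + £1.35 + £1.41 + £0.56 + £2.01 + £1.00 + £8.25 + £1.49 = £22.67

£22.67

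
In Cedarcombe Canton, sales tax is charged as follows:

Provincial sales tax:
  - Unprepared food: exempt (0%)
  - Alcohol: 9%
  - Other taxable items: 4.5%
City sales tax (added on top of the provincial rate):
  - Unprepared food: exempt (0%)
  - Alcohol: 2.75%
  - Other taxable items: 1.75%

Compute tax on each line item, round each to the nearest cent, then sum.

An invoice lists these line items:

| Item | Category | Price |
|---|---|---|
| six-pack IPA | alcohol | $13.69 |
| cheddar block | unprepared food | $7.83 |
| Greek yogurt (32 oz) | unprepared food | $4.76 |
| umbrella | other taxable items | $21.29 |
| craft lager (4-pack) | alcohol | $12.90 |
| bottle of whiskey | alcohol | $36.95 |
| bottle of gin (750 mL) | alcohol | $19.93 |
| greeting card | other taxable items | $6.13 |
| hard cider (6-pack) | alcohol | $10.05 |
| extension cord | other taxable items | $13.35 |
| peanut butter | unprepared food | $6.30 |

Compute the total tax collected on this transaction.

$13.53

Six-pack IPA $13.69: alcohol → 9% + 2.75% city = 11.75% → $1.61
Cheddar block $7.83: unprepared food → 0% + 0% city = 0% → $0.00
Greek yogurt (32 oz) $4.76: unprepared food → 0% + 0% city = 0% → $0.00
Umbrella $21.29: other taxable items → 4.5% + 1.75% city = 6.25% → $1.33
Craft lager (4-pack) $12.90: alcohol → 9% + 2.75% city = 11.75% → $1.52
Bottle of whiskey $36.95: alcohol → 9% + 2.75% city = 11.75% → $4.34
Bottle of gin (750 mL) $19.93: alcohol → 9% + 2.75% city = 11.75% → $2.34
Greeting card $6.13: other taxable items → 4.5% + 1.75% city = 6.25% → $0.38
Hard cider (6-pack) $10.05: alcohol → 9% + 2.75% city = 11.75% → $1.18
Extension cord $13.35: other taxable items → 4.5% + 1.75% city = 6.25% → $0.83
Peanut butter $6.30: unprepared food → 0% + 0% city = 0% → $0.00
Total tax = $1.61 + $1.33 + $1.52 + $4.34 + $2.34 + $0.38 + $1.18 + $0.83 = $13.53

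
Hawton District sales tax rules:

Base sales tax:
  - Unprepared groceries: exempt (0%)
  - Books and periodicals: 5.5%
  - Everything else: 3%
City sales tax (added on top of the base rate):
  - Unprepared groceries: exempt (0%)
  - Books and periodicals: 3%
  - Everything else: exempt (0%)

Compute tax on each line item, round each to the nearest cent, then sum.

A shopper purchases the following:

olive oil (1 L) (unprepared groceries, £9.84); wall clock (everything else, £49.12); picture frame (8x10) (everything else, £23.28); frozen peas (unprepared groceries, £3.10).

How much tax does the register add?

£2.17

Olive oil (1 L) £9.84: unprepared groceries → 0% + 0% city = 0% → £0.00
Wall clock £49.12: everything else → 3% + 0% city = 3% → £1.47
Picture frame (8x10) £23.28: everything else → 3% + 0% city = 3% → £0.70
Frozen peas £3.10: unprepared groceries → 0% + 0% city = 0% → £0.00
Total tax = £1.47 + £0.70 = £2.17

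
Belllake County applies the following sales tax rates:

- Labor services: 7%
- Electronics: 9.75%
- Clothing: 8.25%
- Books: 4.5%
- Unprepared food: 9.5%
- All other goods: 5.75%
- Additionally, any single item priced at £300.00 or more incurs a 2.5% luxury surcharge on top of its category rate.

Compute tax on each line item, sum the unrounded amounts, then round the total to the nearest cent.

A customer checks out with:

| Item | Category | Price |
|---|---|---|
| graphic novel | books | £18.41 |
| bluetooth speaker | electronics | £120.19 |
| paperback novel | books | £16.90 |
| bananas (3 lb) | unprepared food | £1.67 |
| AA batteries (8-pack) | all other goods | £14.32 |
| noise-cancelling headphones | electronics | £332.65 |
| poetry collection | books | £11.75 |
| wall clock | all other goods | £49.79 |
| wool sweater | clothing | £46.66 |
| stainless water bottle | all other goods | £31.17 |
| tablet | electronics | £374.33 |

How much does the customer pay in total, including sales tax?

Graphic novel £18.41: books → 4.5% → £0.82845
Bluetooth speaker £120.19: electronics → 9.75% → £11.718525
Paperback novel £16.90: books → 4.5% → £0.7605
Bananas (3 lb) £1.67: unprepared food → 9.5% → £0.15865
AA batteries (8-pack) £14.32: all other goods → 5.75% → £0.8234
Noise-cancelling headphones £332.65: electronics → 9.75% + 2.5% surcharge = 12.25% → £40.749625
Poetry collection £11.75: books → 4.5% → £0.52875
Wall clock £49.79: all other goods → 5.75% → £2.862925
Wool sweater £46.66: clothing → 8.25% → £3.84945
Stainless water bottle £31.17: all other goods → 5.75% → £1.792275
Tablet £374.33: electronics → 9.75% + 2.5% surcharge = 12.25% → £45.855425
Subtotal = £1017.84; unrounded tax = £109.927975 → £109.93; total due = £1127.77

£1127.77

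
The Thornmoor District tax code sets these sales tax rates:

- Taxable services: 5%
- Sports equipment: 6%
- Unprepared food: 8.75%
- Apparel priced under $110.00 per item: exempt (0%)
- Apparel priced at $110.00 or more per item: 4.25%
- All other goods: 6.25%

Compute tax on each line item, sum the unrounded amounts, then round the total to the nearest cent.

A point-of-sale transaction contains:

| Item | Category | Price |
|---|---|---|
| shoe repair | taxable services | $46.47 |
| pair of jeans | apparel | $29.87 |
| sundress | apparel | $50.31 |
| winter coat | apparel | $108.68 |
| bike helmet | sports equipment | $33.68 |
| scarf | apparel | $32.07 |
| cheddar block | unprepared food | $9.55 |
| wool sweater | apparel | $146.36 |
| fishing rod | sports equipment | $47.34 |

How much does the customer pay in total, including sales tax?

$518.57

Shoe repair $46.47: taxable services → 5% → $2.3235
Pair of jeans $29.87: apparel, under $110.00 → 0% → $0.00
Sundress $50.31: apparel, under $110.00 → 0% → $0.00
Winter coat $108.68: apparel, under $110.00 → 0% → $0.00
Bike helmet $33.68: sports equipment → 6% → $2.0208
Scarf $32.07: apparel, under $110.00 → 0% → $0.00
Cheddar block $9.55: unprepared food → 8.75% → $0.835625
Wool sweater $146.36: apparel, $110.00 or more → 4.25% → $6.2203
Fishing rod $47.34: sports equipment → 6% → $2.8404
Subtotal = $504.33; unrounded tax = $14.240625 → $14.24; total due = $518.57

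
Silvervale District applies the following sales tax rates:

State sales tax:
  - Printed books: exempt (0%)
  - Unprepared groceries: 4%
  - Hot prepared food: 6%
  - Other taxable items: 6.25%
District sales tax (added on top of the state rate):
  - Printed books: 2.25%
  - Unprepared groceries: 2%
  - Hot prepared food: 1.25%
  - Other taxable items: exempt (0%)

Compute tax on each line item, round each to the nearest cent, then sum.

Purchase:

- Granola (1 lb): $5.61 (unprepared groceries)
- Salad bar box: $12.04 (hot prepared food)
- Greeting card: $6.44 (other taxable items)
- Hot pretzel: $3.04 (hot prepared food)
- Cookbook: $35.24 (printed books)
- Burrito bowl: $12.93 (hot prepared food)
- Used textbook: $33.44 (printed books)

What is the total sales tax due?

Granola (1 lb) $5.61: unprepared groceries → 4% + 2% district = 6% → $0.34
Salad bar box $12.04: hot prepared food → 6% + 1.25% district = 7.25% → $0.87
Greeting card $6.44: other taxable items → 6.25% + 0% district = 6.25% → $0.40
Hot pretzel $3.04: hot prepared food → 6% + 1.25% district = 7.25% → $0.22
Cookbook $35.24: printed books → 0% + 2.25% district = 2.25% → $0.79
Burrito bowl $12.93: hot prepared food → 6% + 1.25% district = 7.25% → $0.94
Used textbook $33.44: printed books → 0% + 2.25% district = 2.25% → $0.75
Total tax = $0.34 + $0.87 + $0.40 + $0.22 + $0.79 + $0.94 + $0.75 = $4.31

$4.31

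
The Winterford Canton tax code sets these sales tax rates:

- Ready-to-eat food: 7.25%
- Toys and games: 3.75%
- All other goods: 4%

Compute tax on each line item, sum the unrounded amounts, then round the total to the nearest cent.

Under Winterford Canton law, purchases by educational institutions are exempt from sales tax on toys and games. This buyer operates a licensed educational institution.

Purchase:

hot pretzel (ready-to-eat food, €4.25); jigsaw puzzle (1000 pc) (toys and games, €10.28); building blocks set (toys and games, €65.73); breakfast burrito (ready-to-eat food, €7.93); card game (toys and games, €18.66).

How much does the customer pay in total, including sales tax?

Hot pretzel €4.25: ready-to-eat food → 7.25% → €0.308125
Jigsaw puzzle (1000 pc) €10.28: toys and games, buyer-exempt → 0% → €0.00
Building blocks set €65.73: toys and games, buyer-exempt → 0% → €0.00
Breakfast burrito €7.93: ready-to-eat food → 7.25% → €0.574925
Card game €18.66: toys and games, buyer-exempt → 0% → €0.00
Subtotal = €106.85; unrounded tax = €0.88305 → €0.88; total due = €107.73

€107.73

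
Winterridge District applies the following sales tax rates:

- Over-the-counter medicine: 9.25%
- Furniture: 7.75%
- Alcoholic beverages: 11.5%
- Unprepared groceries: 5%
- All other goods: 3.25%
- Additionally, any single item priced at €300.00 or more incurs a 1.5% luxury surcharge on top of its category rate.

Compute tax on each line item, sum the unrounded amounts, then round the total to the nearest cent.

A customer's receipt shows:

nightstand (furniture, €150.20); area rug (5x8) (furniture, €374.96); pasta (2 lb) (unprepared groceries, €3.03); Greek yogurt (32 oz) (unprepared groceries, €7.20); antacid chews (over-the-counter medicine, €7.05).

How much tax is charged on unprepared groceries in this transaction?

€0.51

Pasta (2 lb) €3.03: unprepared groceries → 5% → €0.1515
Greek yogurt (32 oz) €7.20: unprepared groceries → 5% → €0.36
Tax on unprepared groceries: unrounded sum = €0.5115 → €0.51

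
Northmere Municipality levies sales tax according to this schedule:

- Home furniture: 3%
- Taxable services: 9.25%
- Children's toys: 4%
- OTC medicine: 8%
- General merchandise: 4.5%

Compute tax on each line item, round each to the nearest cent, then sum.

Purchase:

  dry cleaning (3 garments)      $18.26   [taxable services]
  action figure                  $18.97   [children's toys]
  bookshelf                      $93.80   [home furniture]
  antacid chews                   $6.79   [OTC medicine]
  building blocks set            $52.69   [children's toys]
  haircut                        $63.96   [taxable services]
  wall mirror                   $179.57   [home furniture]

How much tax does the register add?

$19.22

Dry cleaning (3 garments) $18.26: taxable services → 9.25% → $1.69
Action figure $18.97: children's toys → 4% → $0.76
Bookshelf $93.80: home furniture → 3% → $2.81
Antacid chews $6.79: OTC medicine → 8% → $0.54
Building blocks set $52.69: children's toys → 4% → $2.11
Haircut $63.96: taxable services → 9.25% → $5.92
Wall mirror $179.57: home furniture → 3% → $5.39
Total tax = $1.69 + $0.76 + $2.81 + $0.54 + $2.11 + $5.92 + $5.39 = $19.22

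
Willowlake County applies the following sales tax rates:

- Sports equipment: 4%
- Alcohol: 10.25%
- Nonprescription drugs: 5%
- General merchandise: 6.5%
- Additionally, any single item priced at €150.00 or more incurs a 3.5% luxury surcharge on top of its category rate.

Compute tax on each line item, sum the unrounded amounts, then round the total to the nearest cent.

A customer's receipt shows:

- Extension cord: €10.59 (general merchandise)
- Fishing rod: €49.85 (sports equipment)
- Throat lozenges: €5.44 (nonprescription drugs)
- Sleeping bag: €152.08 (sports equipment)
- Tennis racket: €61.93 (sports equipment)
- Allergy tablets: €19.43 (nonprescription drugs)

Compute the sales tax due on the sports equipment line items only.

Fishing rod €49.85: sports equipment → 4% → €1.994
Sleeping bag €152.08: sports equipment → 4% + 3.5% surcharge = 7.5% → €11.406
Tennis racket €61.93: sports equipment → 4% → €2.4772
Tax on sports equipment: unrounded sum = €15.8772 → €15.88

€15.88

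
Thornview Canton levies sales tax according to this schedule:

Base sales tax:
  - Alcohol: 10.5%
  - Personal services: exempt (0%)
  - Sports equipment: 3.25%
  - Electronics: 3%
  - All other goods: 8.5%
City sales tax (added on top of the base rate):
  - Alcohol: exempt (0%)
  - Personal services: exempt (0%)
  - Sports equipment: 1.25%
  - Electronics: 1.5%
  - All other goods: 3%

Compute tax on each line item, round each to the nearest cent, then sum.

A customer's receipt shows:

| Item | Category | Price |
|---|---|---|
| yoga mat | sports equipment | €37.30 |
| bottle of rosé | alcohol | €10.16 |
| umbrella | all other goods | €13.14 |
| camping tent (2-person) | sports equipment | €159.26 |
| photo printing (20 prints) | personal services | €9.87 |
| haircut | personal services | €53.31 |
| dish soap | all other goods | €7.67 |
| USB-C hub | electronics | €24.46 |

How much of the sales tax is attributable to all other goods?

Umbrella €13.14: all other goods → 8.5% + 3% city = 11.5% → €1.51
Dish soap €7.67: all other goods → 8.5% + 3% city = 11.5% → €0.88
Tax on all other goods = €1.51 + €0.88 = €2.39

€2.39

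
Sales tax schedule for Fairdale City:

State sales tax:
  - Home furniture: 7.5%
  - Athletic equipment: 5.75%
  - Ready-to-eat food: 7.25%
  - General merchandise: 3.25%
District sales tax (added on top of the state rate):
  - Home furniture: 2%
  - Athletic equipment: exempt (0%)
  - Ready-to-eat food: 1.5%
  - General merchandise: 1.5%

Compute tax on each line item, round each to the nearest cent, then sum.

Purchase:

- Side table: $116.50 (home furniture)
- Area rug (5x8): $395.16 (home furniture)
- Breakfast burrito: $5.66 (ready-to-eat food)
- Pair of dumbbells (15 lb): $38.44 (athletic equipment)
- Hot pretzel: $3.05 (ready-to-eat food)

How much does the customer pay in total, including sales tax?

$610.40

Side table $116.50: home furniture → 7.5% + 2% district = 9.5% → $11.07
Area rug (5x8) $395.16: home furniture → 7.5% + 2% district = 9.5% → $37.54
Breakfast burrito $5.66: ready-to-eat food → 7.25% + 1.5% district = 8.75% → $0.50
Pair of dumbbells (15 lb) $38.44: athletic equipment → 5.75% + 0% district = 5.75% → $2.21
Hot pretzel $3.05: ready-to-eat food → 7.25% + 1.5% district = 8.75% → $0.27
Subtotal = $558.81; tax = $51.59; total due = $610.40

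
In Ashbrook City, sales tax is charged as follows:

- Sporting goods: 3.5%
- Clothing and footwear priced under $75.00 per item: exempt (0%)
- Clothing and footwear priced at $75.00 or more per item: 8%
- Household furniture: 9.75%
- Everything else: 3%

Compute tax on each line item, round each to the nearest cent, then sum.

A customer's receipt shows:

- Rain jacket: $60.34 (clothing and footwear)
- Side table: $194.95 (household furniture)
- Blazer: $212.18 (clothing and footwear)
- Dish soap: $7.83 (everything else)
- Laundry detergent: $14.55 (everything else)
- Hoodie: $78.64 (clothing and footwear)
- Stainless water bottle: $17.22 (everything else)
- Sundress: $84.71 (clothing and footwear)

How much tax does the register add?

Rain jacket $60.34: clothing and footwear, under $75.00 → 0% → $0.00
Side table $194.95: household furniture → 9.75% → $19.01
Blazer $212.18: clothing and footwear, $75.00 or more → 8% → $16.97
Dish soap $7.83: everything else → 3% → $0.23
Laundry detergent $14.55: everything else → 3% → $0.44
Hoodie $78.64: clothing and footwear, $75.00 or more → 8% → $6.29
Stainless water bottle $17.22: everything else → 3% → $0.52
Sundress $84.71: clothing and footwear, $75.00 or more → 8% → $6.78
Total tax = $19.01 + $16.97 + $0.23 + $0.44 + $6.29 + $0.52 + $6.78 = $50.24

$50.24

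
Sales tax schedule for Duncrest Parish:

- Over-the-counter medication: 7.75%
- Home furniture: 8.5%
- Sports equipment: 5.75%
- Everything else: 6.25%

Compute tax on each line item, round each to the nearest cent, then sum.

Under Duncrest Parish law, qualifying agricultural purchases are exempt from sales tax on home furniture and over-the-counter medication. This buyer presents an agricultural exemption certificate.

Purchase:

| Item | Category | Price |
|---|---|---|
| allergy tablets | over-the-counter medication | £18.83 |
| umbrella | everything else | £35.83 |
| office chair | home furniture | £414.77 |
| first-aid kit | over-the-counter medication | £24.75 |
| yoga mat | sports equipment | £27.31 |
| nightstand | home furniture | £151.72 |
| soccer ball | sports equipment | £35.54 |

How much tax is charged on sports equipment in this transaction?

£3.61

Yoga mat £27.31: sports equipment → 5.75% → £1.57
Soccer ball £35.54: sports equipment → 5.75% → £2.04
Tax on sports equipment = £1.57 + £2.04 = £3.61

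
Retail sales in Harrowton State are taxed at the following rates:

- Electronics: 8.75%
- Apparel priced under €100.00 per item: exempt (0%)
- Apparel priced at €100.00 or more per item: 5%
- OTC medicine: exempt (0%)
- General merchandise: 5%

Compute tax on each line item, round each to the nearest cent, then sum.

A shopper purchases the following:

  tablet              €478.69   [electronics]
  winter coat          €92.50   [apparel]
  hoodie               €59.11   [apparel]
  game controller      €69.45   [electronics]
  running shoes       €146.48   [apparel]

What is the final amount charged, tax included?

Tablet €478.69: electronics → 8.75% → €41.89
Winter coat €92.50: apparel, under €100.00 → 0% → €0.00
Hoodie €59.11: apparel, under €100.00 → 0% → €0.00
Game controller €69.45: electronics → 8.75% → €6.08
Running shoes €146.48: apparel, €100.00 or more → 5% → €7.32
Subtotal = €846.23; tax = €55.29; total due = €901.52

€901.52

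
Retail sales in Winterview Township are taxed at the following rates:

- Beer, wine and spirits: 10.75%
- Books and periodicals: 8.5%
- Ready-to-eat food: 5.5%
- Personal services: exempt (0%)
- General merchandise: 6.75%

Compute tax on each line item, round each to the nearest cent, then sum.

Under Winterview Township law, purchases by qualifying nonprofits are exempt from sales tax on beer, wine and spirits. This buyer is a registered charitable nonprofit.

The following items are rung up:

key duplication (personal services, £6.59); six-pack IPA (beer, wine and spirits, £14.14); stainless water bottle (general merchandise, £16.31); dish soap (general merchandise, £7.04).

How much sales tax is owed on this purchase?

Key duplication £6.59: personal services → 0% → £0.00
Six-pack IPA £14.14: beer, wine and spirits, buyer-exempt → 0% → £0.00
Stainless water bottle £16.31: general merchandise → 6.75% → £1.10
Dish soap £7.04: general merchandise → 6.75% → £0.48
Total tax = £1.10 + £0.48 = £1.58

£1.58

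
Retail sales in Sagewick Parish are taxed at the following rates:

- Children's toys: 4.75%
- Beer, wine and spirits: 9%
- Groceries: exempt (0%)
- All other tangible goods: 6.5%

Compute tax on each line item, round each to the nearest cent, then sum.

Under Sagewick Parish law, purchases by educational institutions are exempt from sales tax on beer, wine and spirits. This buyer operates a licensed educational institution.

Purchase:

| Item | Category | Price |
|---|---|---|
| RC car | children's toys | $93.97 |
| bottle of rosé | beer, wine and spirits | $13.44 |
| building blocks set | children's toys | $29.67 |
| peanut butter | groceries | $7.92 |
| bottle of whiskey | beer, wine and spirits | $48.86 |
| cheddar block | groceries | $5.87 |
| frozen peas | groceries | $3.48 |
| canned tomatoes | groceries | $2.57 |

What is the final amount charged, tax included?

$211.65

RC car $93.97: children's toys → 4.75% → $4.46
Bottle of rosé $13.44: beer, wine and spirits, buyer-exempt → 0% → $0.00
Building blocks set $29.67: children's toys → 4.75% → $1.41
Peanut butter $7.92: groceries → 0% → $0.00
Bottle of whiskey $48.86: beer, wine and spirits, buyer-exempt → 0% → $0.00
Cheddar block $5.87: groceries → 0% → $0.00
Frozen peas $3.48: groceries → 0% → $0.00
Canned tomatoes $2.57: groceries → 0% → $0.00
Subtotal = $205.78; tax = $5.87; total due = $211.65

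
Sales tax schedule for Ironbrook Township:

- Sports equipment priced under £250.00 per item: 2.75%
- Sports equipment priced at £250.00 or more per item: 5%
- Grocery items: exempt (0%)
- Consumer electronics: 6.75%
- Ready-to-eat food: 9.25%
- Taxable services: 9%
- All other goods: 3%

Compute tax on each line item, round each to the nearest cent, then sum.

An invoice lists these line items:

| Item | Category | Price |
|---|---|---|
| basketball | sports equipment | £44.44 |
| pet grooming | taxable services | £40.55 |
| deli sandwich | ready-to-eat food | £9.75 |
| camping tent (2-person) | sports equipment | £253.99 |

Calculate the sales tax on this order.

Basketball £44.44: sports equipment, under £250.00 → 2.75% → £1.22
Pet grooming £40.55: taxable services → 9% → £3.65
Deli sandwich £9.75: ready-to-eat food → 9.25% → £0.90
Camping tent (2-person) £253.99: sports equipment, £250.00 or more → 5% → £12.70
Total tax = £1.22 + £3.65 + £0.90 + £12.70 = £18.47

£18.47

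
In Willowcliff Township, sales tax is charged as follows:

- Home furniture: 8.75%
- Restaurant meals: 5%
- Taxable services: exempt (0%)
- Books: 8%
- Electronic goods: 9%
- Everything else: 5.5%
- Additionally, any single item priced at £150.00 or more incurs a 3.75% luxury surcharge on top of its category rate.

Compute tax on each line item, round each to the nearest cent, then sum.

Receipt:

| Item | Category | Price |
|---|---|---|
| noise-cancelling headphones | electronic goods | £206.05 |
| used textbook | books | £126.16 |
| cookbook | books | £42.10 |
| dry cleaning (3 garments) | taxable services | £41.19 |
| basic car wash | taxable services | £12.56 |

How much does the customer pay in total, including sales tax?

£467.79

Noise-cancelling headphones £206.05: electronic goods → 9% + 3.75% surcharge = 12.75% → £26.27
Used textbook £126.16: books → 8% → £10.09
Cookbook £42.10: books → 8% → £3.37
Dry cleaning (3 garments) £41.19: taxable services → 0% → £0.00
Basic car wash £12.56: taxable services → 0% → £0.00
Subtotal = £428.06; tax = £39.73; total due = £467.79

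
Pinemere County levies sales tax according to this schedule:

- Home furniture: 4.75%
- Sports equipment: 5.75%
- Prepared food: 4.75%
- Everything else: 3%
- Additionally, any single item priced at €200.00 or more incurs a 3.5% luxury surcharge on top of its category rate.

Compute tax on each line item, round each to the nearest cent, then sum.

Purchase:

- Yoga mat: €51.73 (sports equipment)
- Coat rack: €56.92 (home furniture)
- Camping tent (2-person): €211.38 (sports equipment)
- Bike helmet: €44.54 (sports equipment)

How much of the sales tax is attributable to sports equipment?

Yoga mat €51.73: sports equipment → 5.75% → €2.97
Camping tent (2-person) €211.38: sports equipment → 5.75% + 3.5% surcharge = 9.25% → €19.55
Bike helmet €44.54: sports equipment → 5.75% → €2.56
Tax on sports equipment = €2.97 + €19.55 + €2.56 = €25.08

€25.08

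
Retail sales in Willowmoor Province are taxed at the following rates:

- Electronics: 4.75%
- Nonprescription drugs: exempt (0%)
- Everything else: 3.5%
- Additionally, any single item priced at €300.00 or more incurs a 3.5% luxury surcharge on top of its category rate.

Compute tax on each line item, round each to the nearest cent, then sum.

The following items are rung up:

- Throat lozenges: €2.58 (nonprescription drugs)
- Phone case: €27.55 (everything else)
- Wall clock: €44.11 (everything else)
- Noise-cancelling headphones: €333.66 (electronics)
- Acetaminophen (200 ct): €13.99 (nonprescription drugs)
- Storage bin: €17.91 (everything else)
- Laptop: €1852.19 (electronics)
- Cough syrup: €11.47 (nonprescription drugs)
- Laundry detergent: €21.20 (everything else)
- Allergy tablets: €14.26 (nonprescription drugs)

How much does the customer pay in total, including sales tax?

Throat lozenges €2.58: nonprescription drugs → 0% → €0.00
Phone case €27.55: everything else → 3.5% → €0.96
Wall clock €44.11: everything else → 3.5% → €1.54
Noise-cancelling headphones €333.66: electronics → 4.75% + 3.5% surcharge = 8.25% → €27.53
Acetaminophen (200 ct) €13.99: nonprescription drugs → 0% → €0.00
Storage bin €17.91: everything else → 3.5% → €0.63
Laptop €1852.19: electronics → 4.75% + 3.5% surcharge = 8.25% → €152.81
Cough syrup €11.47: nonprescription drugs → 0% → €0.00
Laundry detergent €21.20: everything else → 3.5% → €0.74
Allergy tablets €14.26: nonprescription drugs → 0% → €0.00
Subtotal = €2338.92; tax = €184.21; total due = €2523.13

€2523.13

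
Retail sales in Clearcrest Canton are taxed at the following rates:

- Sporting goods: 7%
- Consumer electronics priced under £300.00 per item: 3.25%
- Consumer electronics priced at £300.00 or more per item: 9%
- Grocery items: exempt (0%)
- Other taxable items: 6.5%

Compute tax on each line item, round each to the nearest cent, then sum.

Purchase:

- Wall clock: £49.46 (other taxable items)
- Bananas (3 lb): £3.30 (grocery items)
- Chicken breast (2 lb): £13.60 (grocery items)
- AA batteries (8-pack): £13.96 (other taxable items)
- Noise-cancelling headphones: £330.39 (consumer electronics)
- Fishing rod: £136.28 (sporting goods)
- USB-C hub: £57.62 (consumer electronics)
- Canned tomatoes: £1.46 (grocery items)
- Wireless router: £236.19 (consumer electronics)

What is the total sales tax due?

£52.95

Wall clock £49.46: other taxable items → 6.5% → £3.21
Bananas (3 lb) £3.30: grocery items → 0% → £0.00
Chicken breast (2 lb) £13.60: grocery items → 0% → £0.00
AA batteries (8-pack) £13.96: other taxable items → 6.5% → £0.91
Noise-cancelling headphones £330.39: consumer electronics, £300.00 or more → 9% → £29.74
Fishing rod £136.28: sporting goods → 7% → £9.54
USB-C hub £57.62: consumer electronics, under £300.00 → 3.25% → £1.87
Canned tomatoes £1.46: grocery items → 0% → £0.00
Wireless router £236.19: consumer electronics, under £300.00 → 3.25% → £7.68
Total tax = £3.21 + £0.91 + £29.74 + £9.54 + £1.87 + £7.68 = £52.95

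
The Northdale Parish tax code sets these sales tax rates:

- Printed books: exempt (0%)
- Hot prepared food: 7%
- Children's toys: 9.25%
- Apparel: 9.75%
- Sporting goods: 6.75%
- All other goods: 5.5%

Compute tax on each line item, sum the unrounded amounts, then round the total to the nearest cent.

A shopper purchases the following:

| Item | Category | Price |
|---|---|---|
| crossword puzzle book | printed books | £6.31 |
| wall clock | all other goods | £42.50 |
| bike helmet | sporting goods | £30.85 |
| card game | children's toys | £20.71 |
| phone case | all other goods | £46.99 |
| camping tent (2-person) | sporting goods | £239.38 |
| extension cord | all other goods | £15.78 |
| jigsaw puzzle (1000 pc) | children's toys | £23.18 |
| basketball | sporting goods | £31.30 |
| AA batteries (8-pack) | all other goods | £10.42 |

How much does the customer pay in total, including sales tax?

Crossword puzzle book £6.31: printed books → 0% → £0.00
Wall clock £42.50: all other goods → 5.5% → £2.3375
Bike helmet £30.85: sporting goods → 6.75% → £2.082375
Card game £20.71: children's toys → 9.25% → £1.915675
Phone case £46.99: all other goods → 5.5% → £2.58445
Camping tent (2-person) £239.38: sporting goods → 6.75% → £16.15815
Extension cord £15.78: all other goods → 5.5% → £0.8679
Jigsaw puzzle (1000 pc) £23.18: children's toys → 9.25% → £2.14415
Basketball £31.30: sporting goods → 6.75% → £2.11275
AA batteries (8-pack) £10.42: all other goods → 5.5% → £0.5731
Subtotal = £467.42; unrounded tax = £30.77605 → £30.78; total due = £498.20

£498.20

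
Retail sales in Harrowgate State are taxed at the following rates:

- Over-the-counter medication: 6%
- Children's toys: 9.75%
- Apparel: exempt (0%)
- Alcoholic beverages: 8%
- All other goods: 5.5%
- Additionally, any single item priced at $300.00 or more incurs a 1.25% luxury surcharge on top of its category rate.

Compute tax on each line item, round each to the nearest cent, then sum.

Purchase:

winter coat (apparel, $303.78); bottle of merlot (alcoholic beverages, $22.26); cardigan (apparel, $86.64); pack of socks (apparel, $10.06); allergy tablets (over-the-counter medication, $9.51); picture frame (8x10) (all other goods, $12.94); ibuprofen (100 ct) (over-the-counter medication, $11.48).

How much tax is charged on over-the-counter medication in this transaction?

Allergy tablets $9.51: over-the-counter medication → 6% → $0.57
Ibuprofen (100 ct) $11.48: over-the-counter medication → 6% → $0.69
Tax on over-the-counter medication = $0.57 + $0.69 = $1.26

$1.26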